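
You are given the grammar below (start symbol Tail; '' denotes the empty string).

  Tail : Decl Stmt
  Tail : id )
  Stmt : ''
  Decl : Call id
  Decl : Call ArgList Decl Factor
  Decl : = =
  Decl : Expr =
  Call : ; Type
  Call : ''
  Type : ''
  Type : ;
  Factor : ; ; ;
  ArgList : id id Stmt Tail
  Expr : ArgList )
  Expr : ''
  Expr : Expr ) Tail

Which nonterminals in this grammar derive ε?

Directly nullable (have an ''-production): Stmt, Call, Type, Expr.
No other nonterminal has a production whose RHS symbols are all nullable.

{ Call, Expr, Stmt, Type }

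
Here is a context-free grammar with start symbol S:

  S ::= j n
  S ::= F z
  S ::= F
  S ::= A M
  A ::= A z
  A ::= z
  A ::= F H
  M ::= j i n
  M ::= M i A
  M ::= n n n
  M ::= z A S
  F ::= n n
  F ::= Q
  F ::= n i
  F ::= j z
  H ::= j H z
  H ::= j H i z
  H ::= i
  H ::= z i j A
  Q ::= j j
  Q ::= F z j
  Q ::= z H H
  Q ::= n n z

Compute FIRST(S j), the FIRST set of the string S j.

{ j, n, z }

Add FIRST(S) = { j, n, z }; S is not nullable, stop.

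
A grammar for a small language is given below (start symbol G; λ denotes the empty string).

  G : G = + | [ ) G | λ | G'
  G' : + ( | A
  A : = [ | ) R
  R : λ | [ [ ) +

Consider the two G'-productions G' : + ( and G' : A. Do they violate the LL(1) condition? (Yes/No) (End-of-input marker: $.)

FIRST(+ () = { + } and FIRST(A) = { ), = }.
The FIRST sets are disjoint and neither alternative is nullable — no conflict.

No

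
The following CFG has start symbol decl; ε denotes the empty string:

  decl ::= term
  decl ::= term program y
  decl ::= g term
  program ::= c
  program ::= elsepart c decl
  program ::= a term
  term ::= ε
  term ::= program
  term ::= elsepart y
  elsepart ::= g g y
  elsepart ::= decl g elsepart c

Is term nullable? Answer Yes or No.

term has an ε-production, so term ⇒ ε.

Yes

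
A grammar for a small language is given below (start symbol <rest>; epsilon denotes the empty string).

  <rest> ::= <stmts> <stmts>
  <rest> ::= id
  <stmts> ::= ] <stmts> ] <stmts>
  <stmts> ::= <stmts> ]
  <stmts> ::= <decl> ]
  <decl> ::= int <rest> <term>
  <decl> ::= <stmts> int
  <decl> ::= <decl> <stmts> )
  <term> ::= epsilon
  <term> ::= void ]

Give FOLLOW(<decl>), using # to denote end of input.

{ ], int }

In <stmts> ::= <decl> ]: add FIRST(]) = { ] }.
In <decl> ::= <decl> <stmts> ): add FIRST(<stmts> )) = { ], int }.
Union: FOLLOW(<decl>) = { ], int }.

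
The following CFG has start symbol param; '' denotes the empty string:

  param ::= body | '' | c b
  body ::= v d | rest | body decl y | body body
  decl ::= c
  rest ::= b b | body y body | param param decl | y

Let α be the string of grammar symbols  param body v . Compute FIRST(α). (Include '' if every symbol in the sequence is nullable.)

{ b, c, v, y }

Add FIRST(param)\{''} = { b, c, v, y }; param is nullable, continue.
Add FIRST(body) = { b, c, v, y }; body is not nullable, stop.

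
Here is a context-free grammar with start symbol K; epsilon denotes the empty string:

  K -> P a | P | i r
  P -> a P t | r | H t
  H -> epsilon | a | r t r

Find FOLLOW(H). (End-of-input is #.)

{ t }

In P -> H t: add FIRST(t) = { t }.
Union: FOLLOW(H) = { t }.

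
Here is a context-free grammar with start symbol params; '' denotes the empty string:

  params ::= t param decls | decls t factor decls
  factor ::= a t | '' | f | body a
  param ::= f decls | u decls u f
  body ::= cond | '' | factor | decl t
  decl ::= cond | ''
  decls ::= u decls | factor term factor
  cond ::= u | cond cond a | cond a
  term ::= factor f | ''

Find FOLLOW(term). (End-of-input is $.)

In decls ::= factor term factor: add FIRST(factor)\{''} = { a, f, t, u }.
  Since factor is nullable, also add FOLLOW(decls) = { $, a, f, t, u }.
Union: FOLLOW(term) = { $, a, f, t, u }.

{ $, a, f, t, u }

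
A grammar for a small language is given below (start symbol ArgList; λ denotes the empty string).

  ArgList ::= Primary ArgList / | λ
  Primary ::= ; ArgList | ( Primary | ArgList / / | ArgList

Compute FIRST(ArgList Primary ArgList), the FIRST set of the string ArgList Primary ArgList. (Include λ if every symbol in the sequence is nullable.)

Add FIRST(ArgList)\{λ} = { (, /, ; }; ArgList is nullable, continue.
Add FIRST(Primary)\{λ} = { (, /, ; }; Primary is nullable, continue.
Add FIRST(ArgList)\{λ} = { (, /, ; }; ArgList is nullable, continue.
Every symbol is nullable, so include λ.

{ (, /, ;, λ }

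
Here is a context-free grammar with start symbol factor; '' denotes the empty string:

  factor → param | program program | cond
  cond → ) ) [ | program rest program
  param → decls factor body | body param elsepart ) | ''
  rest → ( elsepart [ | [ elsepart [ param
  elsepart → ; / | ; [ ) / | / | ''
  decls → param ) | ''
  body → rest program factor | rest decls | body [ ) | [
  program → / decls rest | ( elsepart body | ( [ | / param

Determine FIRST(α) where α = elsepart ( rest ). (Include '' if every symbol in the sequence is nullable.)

Add FIRST(elsepart)\{''} = { /, ; }; elsepart is nullable, continue.
( is a terminal; add {(} and stop.

{ (, /, ; }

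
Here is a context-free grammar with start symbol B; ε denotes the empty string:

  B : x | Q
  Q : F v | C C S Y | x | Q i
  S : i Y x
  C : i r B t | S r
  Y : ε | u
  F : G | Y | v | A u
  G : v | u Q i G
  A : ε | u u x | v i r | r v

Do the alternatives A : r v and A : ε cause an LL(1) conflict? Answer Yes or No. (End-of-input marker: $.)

FIRST(r v) = { r } and FIRST(ε) = { ε }.
The second is nullable but FOLLOW(A) = { u } is disjoint from FIRST of the first.

No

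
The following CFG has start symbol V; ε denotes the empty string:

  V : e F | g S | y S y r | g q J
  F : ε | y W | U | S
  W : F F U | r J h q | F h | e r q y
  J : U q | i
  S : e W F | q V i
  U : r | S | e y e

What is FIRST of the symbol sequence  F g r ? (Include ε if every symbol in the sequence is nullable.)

Add FIRST(F)\{ε} = { e, q, r, y }; F is nullable, continue.
g is a terminal; add {g} and stop.

{ e, g, q, r, y }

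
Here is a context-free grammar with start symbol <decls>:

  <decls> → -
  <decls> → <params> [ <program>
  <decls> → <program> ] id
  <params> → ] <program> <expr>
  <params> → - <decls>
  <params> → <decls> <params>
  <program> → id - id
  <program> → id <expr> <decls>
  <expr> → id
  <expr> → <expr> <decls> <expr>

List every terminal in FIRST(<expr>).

{ id }

<expr> → id contributes {id}.
From <expr> → <expr> <decls> <expr>: add FIRST(<expr>) = { id }.
Union: FIRST(<expr>) = { id }.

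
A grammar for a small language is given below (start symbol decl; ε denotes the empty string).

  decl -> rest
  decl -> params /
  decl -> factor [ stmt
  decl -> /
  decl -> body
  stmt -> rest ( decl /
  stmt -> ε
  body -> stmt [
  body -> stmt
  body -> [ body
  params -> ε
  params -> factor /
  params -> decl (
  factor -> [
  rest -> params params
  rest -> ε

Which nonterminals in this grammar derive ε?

Directly nullable (have an ε-production): stmt, params, rest.
decl -> rest with every symbol nullable, so decl is nullable.
body -> stmt with every symbol nullable, so body is nullable.
No other nonterminal has a production whose RHS symbols are all nullable.

{ body, decl, params, rest, stmt }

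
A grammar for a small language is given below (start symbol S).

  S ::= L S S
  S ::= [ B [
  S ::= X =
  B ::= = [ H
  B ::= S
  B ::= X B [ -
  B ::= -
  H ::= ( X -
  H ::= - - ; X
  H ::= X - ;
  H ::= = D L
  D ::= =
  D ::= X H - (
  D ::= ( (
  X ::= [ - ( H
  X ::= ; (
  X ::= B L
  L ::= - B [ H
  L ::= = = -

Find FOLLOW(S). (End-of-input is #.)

S is the start symbol, so # ∈ FOLLOW(S).
In S ::= L S S: add FIRST(S) = { -, ;, =, [ }.
In S ::= L S S: S is at the end, add FOLLOW(S) = { #, -, ;, =, [ }.
In B ::= S: S is at the end, add FOLLOW(B) = { -, =, [ }.
Union: FOLLOW(S) = { #, -, ;, =, [ }.

{ #, -, ;, =, [ }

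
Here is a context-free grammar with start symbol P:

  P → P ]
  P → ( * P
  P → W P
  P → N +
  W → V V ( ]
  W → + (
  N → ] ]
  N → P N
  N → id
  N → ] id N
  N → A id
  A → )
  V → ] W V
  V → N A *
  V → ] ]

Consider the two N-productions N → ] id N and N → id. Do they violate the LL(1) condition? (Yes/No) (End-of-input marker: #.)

FIRST(] id N) = { ] } and FIRST(id) = { id }.
The FIRST sets are disjoint and neither alternative is nullable — no conflict.

No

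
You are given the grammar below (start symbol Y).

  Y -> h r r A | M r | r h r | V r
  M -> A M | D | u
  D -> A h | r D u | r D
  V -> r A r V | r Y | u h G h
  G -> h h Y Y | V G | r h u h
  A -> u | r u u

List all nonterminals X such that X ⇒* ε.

{ } (none)

No nonterminal has an empty production or an RHS whose symbols are all nullable.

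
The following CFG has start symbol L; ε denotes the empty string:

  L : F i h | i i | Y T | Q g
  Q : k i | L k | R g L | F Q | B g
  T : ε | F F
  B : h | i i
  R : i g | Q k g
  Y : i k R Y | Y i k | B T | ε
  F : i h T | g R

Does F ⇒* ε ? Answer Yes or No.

No

Nullable nonterminals: L, T, Y.
No production of F has an RHS whose symbols are all nullable, so F is not nullable.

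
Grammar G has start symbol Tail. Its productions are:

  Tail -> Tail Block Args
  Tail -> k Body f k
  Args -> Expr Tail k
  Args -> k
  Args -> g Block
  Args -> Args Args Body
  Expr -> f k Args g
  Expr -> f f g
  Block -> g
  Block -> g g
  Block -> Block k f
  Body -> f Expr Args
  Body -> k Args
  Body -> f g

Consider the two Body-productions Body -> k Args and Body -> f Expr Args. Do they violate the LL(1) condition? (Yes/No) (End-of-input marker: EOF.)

No

FIRST(k Args) = { k } and FIRST(f Expr Args) = { f }.
The FIRST sets are disjoint and neither alternative is nullable — no conflict.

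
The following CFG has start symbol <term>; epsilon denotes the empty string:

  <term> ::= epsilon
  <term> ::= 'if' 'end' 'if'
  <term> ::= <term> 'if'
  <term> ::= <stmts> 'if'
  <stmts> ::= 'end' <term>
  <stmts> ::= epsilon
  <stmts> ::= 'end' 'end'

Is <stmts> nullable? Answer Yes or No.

Yes

<stmts> has an epsilon-production, so <stmts> ⇒ epsilon.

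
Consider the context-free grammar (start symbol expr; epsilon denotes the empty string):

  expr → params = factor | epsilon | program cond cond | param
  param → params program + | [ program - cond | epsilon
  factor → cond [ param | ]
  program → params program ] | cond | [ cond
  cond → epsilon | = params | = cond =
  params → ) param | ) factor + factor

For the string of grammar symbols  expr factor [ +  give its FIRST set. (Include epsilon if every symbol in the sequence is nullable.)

{ ), =, [, ] }

Add FIRST(expr)\{epsilon} = { ), =, [ }; expr is nullable, continue.
Add FIRST(factor) = { =, [, ] }; factor is not nullable, stop.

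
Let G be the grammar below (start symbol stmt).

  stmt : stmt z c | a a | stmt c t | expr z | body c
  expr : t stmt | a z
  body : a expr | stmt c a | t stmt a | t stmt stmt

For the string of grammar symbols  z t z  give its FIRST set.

z is a terminal; add {z} and stop.

{ z }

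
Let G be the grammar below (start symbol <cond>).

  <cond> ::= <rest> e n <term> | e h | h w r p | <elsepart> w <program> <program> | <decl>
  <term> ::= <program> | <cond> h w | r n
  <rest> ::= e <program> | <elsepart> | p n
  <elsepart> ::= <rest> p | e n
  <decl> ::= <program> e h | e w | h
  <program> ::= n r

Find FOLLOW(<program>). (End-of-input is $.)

{ $, e, h, n, p }

In <cond> ::= <elsepart> w <program> <program>: add FIRST(<program>) = { n }.
In <cond> ::= <elsepart> w <program> <program>: <program> is at the end, add FOLLOW(<cond>) = { $, h }.
In <term> ::= <program>: <program> is at the end, add FOLLOW(<term>) = { $, h }.
In <rest> ::= e <program>: <program> is at the end, add FOLLOW(<rest>) = { e, p }.
In <decl> ::= <program> e h: add FIRST(e h) = { e }.
Union: FOLLOW(<program>) = { $, e, h, n, p }.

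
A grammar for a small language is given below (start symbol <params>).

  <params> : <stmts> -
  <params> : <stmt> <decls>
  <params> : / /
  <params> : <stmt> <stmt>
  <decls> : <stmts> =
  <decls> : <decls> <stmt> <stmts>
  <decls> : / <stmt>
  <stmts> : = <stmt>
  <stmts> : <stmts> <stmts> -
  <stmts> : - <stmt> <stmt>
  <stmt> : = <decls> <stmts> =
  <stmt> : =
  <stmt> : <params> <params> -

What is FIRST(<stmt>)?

{ -, /, = }

<stmt> : = <decls> <stmts> = contributes {=}.
<stmt> : = contributes {=}.
From <stmt> : <params> <params> -: add FIRST(<params>) = { -, /, = }.
Union: FIRST(<stmt>) = { -, /, = }.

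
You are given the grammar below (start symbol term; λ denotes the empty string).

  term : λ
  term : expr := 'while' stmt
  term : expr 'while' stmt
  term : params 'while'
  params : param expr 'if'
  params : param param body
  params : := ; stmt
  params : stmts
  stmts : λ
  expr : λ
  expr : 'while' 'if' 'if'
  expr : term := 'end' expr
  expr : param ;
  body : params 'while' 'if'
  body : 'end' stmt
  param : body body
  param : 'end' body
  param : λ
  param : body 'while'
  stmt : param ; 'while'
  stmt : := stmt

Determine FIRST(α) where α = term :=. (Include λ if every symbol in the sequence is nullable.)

{ 'end', 'if', 'while', :=, ; }

Add FIRST(term)\{λ} = { 'end', 'if', 'while', :=, ; }; term is nullable, continue.
:= is a terminal; add {:=} and stop.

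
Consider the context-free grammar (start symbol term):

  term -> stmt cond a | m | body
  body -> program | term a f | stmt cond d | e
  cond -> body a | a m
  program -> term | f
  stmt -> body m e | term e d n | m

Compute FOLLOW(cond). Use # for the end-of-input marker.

In term -> stmt cond a: add FIRST(a) = { a }.
In body -> stmt cond d: add FIRST(d) = { d }.
Union: FOLLOW(cond) = { a, d }.

{ a, d }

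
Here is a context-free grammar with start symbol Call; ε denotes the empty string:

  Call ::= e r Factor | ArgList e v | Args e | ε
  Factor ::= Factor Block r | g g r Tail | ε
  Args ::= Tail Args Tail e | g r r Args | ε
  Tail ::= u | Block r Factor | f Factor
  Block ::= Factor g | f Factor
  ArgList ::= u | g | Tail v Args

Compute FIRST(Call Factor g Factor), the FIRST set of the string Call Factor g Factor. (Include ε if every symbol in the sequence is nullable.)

{ e, f, g, u }

Add FIRST(Call)\{ε} = { e, f, g, u }; Call is nullable, continue.
Add FIRST(Factor)\{ε} = { f, g }; Factor is nullable, continue.
g is a terminal; add {g} and stop.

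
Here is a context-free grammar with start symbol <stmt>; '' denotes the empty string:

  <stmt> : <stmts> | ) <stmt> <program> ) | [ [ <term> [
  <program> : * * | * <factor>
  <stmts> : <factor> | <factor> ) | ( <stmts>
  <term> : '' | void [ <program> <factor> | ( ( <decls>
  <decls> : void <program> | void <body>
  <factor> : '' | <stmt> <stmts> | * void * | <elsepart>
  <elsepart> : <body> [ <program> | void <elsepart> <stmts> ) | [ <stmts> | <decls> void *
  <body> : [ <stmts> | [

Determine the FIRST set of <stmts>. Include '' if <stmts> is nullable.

From <stmts> : <factor>: add FIRST(<factor>) = { (, ), *, [, void, '' } (including '' since <factor> is nullable).
From <stmts> : <factor> ): <factor> nullable, take FIRST(<factor>) ∪ {)} = { (, ), *, [, void }.
<stmts> : ( <stmts> contributes {(}.
Union: FIRST(<stmts>) = { (, ), *, [, void, '' }.

{ (, ), *, [, void, '' }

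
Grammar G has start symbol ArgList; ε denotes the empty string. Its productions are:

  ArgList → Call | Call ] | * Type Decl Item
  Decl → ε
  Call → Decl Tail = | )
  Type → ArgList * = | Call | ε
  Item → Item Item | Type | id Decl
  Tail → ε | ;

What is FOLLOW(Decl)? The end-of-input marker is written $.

In ArgList → * Type Decl Item: add FIRST(Item)\{ε} = { ), *, ;, =, id }.
  Since Item is nullable, also add FOLLOW(ArgList) = { $, * }.
In Call → Decl Tail =: add FIRST(Tail =) = { ;, = }.
In Item → id Decl: Decl is at the end, add FOLLOW(Item) = { $, ), *, ;, =, id }.
Union: FOLLOW(Decl) = { $, ), *, ;, =, id }.

{ $, ), *, ;, =, id }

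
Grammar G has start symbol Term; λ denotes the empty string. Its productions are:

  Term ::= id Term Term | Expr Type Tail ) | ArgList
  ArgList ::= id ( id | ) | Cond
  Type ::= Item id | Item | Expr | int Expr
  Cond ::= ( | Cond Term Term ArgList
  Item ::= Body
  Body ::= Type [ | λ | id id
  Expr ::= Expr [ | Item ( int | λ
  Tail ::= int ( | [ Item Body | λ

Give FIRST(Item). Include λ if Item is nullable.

From Item ::= Body: add FIRST(Body) = { (, [, id, int, λ } (including λ since Body is nullable).
Union: FIRST(Item) = { (, [, id, int, λ }.

{ (, [, id, int, λ }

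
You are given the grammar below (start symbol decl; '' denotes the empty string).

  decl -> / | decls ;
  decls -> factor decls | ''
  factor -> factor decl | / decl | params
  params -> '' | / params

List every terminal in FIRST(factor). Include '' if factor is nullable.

From factor -> factor decl: factor nullable, take FIRST(factor) ∪ FIRST(decl) = { /, ; }.
factor -> / decl contributes {/}.
From factor -> params: add FIRST(params) = { /, '' } (including '' since params is nullable).
Union: FIRST(factor) = { /, ;, '' }.

{ /, ;, '' }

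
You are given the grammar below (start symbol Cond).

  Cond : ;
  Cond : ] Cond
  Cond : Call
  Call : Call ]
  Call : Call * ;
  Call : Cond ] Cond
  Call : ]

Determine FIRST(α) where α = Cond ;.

Add FIRST(Cond) = { ;, ] }; Cond is not nullable, stop.

{ ;, ] }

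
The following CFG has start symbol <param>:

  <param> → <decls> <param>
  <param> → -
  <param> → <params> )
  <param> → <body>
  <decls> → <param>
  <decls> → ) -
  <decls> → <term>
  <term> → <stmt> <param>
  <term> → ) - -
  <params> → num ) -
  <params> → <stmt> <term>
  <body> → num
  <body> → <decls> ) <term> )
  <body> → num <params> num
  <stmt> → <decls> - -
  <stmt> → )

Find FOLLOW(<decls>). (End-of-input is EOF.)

In <param> → <decls> <param>: add FIRST(<param>) = { ), -, num }.
In <body> → <decls> ) <term> ): add FIRST() <term> )) = { ) }.
In <stmt> → <decls> - -: add FIRST(- -) = { - }.
Union: FOLLOW(<decls>) = { ), -, num }.

{ ), -, num }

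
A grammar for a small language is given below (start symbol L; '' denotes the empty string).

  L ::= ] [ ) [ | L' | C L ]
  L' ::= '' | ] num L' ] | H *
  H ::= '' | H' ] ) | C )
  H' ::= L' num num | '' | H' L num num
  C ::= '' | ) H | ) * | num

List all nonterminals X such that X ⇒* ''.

{ C, H, H', L, L' }

Directly nullable (have an ''-production): L', H, H', C.
L ::= L' with every symbol nullable, so L is nullable.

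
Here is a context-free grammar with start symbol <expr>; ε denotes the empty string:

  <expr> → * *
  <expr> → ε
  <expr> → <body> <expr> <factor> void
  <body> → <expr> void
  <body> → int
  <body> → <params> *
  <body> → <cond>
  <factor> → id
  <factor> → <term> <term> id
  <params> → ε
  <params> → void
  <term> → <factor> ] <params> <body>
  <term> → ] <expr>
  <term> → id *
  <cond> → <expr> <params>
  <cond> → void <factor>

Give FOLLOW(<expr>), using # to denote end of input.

<expr> is the start symbol, so # ∈ FOLLOW(<expr>).
In <expr> → <body> <expr> <factor> void: add FIRST(<factor> void) = { ], id }.
In <body> → <expr> void: add FIRST(void) = { void }.
In <term> → ] <expr>: <expr> is at the end, add FOLLOW(<term>) = { ], id }.
In <cond> → <expr> <params>: add FIRST(<params>)\{ε} = { void }.
  Since <params> is nullable, also add FOLLOW(<cond>) = { *, ], id, int, void }.
Union: FOLLOW(<expr>) = { #, *, ], id, int, void }.

{ #, *, ], id, int, void }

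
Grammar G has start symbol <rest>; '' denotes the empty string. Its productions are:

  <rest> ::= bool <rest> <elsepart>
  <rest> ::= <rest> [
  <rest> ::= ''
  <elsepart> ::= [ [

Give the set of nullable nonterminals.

{ <rest> }

Directly nullable (have an ''-production): <rest>.
No other nonterminal has a production whose RHS symbols are all nullable.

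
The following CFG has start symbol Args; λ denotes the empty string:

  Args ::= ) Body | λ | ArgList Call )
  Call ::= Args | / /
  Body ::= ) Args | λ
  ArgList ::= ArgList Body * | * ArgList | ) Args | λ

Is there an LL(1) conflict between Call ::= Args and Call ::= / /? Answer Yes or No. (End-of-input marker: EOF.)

Yes

FIRST(Args) = { ), *, /, λ } and FIRST(/ /) = { / }.
Both contain /, so the two alternatives are not disjoint — LL(1) conflict.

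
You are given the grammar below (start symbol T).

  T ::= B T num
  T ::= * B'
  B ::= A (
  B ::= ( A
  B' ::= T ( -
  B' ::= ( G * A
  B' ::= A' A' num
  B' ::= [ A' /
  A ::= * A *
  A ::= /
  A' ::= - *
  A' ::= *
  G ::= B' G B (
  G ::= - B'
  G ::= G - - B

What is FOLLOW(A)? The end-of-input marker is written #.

{ #, (, *, -, /, [, num }

In B ::= A (: add FIRST(() = { ( }.
In B ::= ( A: A is at the end, add FOLLOW(B) = { (, *, -, / }.
In B' ::= ( G * A: A is at the end, add FOLLOW(B') = { #, (, *, -, /, [, num }.
In A ::= * A *: add FIRST(*) = { * }.
Union: FOLLOW(A) = { #, (, *, -, /, [, num }.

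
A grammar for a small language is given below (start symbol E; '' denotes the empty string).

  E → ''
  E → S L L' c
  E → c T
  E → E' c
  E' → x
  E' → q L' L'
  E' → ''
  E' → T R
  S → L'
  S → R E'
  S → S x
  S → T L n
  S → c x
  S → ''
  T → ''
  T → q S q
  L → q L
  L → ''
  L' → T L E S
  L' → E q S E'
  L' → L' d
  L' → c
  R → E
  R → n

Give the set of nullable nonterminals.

{ E, E', L, L', R, S, T }

Directly nullable (have an ''-production): E, E', S, T, L.
L' → T L E S with every symbol nullable, so L' is nullable.
R → E with every symbol nullable, so R is nullable.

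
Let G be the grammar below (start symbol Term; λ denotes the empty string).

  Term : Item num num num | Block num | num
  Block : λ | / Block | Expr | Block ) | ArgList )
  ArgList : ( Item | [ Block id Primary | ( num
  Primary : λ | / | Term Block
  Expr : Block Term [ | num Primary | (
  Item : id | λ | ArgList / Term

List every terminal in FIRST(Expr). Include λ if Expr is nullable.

{ (, ), /, [, id, num }

From Expr : Block Term [: Block nullable, take FIRST(Block) ∪ FIRST(Term) = { (, ), /, [, id, num }.
Expr : num Primary contributes {num}.
Expr : ( contributes {(}.
Union: FIRST(Expr) = { (, ), /, [, id, num }.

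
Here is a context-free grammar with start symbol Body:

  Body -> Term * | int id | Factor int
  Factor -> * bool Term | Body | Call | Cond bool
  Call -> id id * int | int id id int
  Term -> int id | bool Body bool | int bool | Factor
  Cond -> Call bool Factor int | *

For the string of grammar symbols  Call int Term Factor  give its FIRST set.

{ id, int }

Add FIRST(Call) = { id, int }; Call is not nullable, stop.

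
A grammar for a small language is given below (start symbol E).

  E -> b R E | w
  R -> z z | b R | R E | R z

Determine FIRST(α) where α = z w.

z is a terminal; add {z} and stop.

{ z }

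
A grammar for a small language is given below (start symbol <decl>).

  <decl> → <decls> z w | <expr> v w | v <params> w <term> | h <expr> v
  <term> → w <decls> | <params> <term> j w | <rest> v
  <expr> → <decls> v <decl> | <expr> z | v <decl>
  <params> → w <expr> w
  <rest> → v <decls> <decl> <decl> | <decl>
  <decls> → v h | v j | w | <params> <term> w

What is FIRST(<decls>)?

{ v, w }

<decls> → v h contributes {v}.
<decls> → v j contributes {v}.
<decls> → w contributes {w}.
From <decls> → <params> <term> w: add FIRST(<params>) = { w }.
Union: FIRST(<decls>) = { v, w }.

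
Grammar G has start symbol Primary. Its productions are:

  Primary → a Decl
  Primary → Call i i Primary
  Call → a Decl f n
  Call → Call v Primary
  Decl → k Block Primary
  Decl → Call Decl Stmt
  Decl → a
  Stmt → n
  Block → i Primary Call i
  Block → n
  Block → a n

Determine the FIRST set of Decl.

{ a, k }

Decl → k Block Primary contributes {k}.
From Decl → Call Decl Stmt: add FIRST(Call) = { a }.
Decl → a contributes {a}.
Union: FIRST(Decl) = { a, k }.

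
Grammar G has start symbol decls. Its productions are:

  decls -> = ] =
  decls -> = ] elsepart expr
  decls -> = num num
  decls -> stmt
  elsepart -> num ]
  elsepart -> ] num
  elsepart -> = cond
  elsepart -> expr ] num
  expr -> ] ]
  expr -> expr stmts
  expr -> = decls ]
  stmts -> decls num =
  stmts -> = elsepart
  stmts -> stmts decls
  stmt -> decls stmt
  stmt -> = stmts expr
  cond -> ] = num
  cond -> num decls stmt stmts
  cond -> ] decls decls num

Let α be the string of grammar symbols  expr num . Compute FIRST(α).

Add FIRST(expr) = { =, ] }; expr is not nullable, stop.

{ =, ] }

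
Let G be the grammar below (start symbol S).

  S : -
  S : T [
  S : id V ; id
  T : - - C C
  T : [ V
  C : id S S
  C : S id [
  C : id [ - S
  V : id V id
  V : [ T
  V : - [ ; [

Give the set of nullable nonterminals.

No nonterminal has an empty production or an RHS whose symbols are all nullable.

{ } (none)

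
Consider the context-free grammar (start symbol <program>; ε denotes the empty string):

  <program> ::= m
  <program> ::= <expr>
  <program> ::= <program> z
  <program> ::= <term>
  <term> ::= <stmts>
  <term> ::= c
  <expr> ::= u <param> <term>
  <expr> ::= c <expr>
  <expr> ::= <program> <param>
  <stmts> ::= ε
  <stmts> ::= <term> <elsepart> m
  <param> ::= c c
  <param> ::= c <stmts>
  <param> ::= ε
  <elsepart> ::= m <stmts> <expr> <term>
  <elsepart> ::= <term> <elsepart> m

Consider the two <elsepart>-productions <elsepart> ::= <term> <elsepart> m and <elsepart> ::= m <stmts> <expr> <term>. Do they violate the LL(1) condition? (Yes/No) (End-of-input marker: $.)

FIRST(<term> <elsepart> m) = { c, m } and FIRST(m <stmts> <expr> <term>) = { m }.
Both contain m, so the two alternatives are not disjoint — LL(1) conflict.

Yes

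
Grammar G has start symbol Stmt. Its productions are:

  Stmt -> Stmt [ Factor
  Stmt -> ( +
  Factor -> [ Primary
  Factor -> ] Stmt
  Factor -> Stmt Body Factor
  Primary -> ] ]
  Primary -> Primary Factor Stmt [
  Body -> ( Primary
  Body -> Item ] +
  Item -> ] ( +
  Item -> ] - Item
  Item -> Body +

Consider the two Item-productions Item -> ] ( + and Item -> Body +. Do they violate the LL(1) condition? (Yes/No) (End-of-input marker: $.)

FIRST(] ( +) = { ] } and FIRST(Body +) = { (, ] }.
Both contain ], so the two alternatives are not disjoint — LL(1) conflict.

Yes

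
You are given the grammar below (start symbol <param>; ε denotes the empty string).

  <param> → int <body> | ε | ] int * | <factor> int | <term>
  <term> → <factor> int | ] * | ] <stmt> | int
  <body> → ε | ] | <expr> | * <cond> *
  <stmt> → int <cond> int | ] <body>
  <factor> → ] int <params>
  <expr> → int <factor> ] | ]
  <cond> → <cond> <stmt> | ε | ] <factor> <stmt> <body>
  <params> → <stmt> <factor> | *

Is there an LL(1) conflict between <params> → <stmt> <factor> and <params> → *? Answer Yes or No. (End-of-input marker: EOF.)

FIRST(<stmt> <factor>) = { ], int } and FIRST(*) = { * }.
The FIRST sets are disjoint and neither alternative is nullable — no conflict.

No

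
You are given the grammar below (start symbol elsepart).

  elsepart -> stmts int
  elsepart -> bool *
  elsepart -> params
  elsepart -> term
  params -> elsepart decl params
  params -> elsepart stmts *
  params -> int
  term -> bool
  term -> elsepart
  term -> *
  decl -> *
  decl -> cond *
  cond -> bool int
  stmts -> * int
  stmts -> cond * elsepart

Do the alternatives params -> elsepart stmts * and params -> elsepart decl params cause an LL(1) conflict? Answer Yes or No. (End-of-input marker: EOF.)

Yes

FIRST(elsepart stmts *) = { *, bool, int } and FIRST(elsepart decl params) = { *, bool, int }.
Both contain *, so the two alternatives are not disjoint — LL(1) conflict.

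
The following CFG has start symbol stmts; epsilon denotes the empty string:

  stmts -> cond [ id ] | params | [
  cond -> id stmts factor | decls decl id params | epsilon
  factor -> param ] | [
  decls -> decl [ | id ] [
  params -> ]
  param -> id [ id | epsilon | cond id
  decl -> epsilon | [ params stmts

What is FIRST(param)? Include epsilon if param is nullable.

{ [, id, epsilon }

param -> id [ id contributes {id}.
param -> epsilon contributes epsilon.
From param -> cond id: cond nullable, take FIRST(cond) ∪ {id} = { [, id }.
Union: FIRST(param) = { [, id, epsilon }.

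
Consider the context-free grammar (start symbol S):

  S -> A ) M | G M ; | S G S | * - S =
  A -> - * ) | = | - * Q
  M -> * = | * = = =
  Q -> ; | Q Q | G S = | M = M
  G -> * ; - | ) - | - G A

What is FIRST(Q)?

{ ), *, -, ; }

Q -> ; contributes {;}.
From Q -> Q Q: add FIRST(Q) = { ), *, -, ; }.
From Q -> G S =: add FIRST(G) = { ), *, - }.
From Q -> M = M: add FIRST(M) = { * }.
Union: FIRST(Q) = { ), *, -, ; }.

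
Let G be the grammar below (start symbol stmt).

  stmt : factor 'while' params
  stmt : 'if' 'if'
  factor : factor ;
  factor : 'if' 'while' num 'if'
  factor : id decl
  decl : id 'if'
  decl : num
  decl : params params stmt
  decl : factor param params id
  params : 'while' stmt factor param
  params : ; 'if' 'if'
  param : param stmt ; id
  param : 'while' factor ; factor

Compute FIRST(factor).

{ 'if', id }

From factor : factor ;: add FIRST(factor) = { 'if', id }.
factor : 'if' 'while' num 'if' contributes {'if'}.
factor : id decl contributes {id}.
Union: FIRST(factor) = { 'if', id }.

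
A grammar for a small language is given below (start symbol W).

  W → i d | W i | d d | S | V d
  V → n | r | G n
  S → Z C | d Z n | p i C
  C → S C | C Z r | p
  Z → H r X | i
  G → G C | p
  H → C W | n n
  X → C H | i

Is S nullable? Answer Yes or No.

No nonterminal in this grammar is nullable.
No production of S has an RHS whose symbols are all nullable, so S is not nullable.

No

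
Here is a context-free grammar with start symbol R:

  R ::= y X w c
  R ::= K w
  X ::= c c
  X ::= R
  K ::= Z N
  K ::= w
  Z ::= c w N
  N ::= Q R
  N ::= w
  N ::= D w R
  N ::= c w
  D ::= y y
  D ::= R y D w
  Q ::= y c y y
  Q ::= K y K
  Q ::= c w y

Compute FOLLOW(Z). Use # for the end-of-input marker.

{ c, w, y }

In K ::= Z N: add FIRST(N) = { c, w, y }.
Union: FOLLOW(Z) = { c, w, y }.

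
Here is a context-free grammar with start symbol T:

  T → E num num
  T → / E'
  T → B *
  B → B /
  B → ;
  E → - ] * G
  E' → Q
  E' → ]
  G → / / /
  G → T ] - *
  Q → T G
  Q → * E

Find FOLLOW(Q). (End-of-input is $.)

{ $, -, /, ;, ] }

In E' → Q: Q is at the end, add FOLLOW(E') = { $, -, /, ;, ] }.
Union: FOLLOW(Q) = { $, -, /, ;, ] }.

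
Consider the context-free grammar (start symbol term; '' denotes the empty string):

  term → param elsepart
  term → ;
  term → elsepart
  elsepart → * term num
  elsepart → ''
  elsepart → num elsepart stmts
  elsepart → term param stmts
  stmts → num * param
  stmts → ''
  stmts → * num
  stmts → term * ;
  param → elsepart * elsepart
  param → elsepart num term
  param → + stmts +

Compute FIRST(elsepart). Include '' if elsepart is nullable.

{ *, +, ;, num, '' }

elsepart → * term num contributes {*}.
elsepart → '' contributes ''.
elsepart → num elsepart stmts contributes {num}.
From elsepart → term param stmts: term nullable, take FIRST(term) ∪ FIRST(param) = { *, +, ;, num }.
Union: FIRST(elsepart) = { *, +, ;, num, '' }.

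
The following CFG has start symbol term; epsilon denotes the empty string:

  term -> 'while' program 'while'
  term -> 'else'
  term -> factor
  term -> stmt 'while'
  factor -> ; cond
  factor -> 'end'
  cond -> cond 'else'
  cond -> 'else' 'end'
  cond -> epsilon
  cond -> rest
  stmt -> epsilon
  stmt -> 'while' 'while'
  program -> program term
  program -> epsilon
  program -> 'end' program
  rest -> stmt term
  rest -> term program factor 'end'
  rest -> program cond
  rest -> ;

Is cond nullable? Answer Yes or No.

Yes

cond has an epsilon-production, so cond ⇒ epsilon.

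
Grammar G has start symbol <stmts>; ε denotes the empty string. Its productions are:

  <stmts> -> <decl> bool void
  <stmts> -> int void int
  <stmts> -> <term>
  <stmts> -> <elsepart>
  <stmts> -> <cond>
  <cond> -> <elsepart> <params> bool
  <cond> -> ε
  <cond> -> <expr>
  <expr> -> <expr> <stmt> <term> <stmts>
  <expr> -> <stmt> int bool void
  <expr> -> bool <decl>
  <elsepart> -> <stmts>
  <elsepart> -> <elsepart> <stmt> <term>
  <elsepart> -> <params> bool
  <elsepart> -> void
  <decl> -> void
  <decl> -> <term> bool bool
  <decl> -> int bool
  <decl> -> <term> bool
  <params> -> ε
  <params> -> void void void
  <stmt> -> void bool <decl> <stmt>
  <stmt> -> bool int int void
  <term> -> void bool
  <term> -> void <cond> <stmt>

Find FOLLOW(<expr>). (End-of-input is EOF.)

{ EOF, bool, void }

In <cond> -> <expr>: <expr> is at the end, add FOLLOW(<cond>) = { EOF, bool, void }.
In <expr> -> <expr> <stmt> <term> <stmts>: add FIRST(<stmt> <term> <stmts>) = { bool, void }.
Union: FOLLOW(<expr>) = { EOF, bool, void }.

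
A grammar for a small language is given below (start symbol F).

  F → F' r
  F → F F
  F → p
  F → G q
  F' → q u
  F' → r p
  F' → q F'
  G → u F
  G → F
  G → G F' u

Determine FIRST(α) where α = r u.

{ r }

r is a terminal; add {r} and stop.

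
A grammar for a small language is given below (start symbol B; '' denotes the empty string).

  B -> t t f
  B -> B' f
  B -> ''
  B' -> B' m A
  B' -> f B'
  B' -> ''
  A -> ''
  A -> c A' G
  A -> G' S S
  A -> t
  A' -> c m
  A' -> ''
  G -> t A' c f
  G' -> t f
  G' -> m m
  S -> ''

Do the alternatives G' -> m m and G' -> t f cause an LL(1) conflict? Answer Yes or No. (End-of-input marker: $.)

FIRST(m m) = { m } and FIRST(t f) = { t }.
The FIRST sets are disjoint and neither alternative is nullable — no conflict.

No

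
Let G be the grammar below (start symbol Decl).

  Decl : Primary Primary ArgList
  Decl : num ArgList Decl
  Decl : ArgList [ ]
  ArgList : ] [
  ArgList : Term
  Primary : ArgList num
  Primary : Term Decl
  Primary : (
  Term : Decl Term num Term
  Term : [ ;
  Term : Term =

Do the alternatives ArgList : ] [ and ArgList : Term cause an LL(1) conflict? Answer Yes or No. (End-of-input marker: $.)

Yes

FIRST(] [) = { ] } and FIRST(Term) = { (, [, ], num }.
Both contain ], so the two alternatives are not disjoint — LL(1) conflict.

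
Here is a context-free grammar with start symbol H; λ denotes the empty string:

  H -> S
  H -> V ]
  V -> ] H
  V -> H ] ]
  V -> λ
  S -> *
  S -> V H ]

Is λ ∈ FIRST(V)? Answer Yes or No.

V has an λ-production, so V ⇒ λ.

Yes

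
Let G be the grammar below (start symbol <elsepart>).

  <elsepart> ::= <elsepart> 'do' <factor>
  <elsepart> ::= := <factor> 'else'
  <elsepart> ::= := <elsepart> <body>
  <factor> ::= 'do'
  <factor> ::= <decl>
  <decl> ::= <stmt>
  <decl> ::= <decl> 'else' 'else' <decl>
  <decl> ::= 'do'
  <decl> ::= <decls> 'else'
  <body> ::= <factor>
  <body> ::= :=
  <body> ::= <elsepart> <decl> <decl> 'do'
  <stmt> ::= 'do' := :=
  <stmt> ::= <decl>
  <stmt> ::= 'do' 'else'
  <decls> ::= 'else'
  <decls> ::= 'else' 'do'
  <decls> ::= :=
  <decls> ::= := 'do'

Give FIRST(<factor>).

{ 'do', 'else', := }

<factor> ::= 'do' contributes {'do'}.
From <factor> ::= <decl>: add FIRST(<decl>) = { 'do', 'else', := }.
Union: FIRST(<factor>) = { 'do', 'else', := }.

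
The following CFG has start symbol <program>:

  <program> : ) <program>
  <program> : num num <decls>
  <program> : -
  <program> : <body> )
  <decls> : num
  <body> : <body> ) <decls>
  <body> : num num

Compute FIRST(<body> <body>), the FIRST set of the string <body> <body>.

Add FIRST(<body>) = { num }; <body> is not nullable, stop.

{ num }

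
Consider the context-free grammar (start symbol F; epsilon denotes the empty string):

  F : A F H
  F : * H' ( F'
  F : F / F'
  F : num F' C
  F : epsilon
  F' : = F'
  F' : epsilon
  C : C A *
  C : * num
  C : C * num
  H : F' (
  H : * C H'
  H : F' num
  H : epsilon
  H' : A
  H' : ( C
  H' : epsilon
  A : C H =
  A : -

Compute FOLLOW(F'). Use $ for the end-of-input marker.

{ $, (, *, /, =, num }

In F : * H' ( F': F' is at the end, add FOLLOW(F) = { $, (, *, /, =, num }.
In F : F / F': F' is at the end, add FOLLOW(F) = { $, (, *, /, =, num }.
In F : num F' C: add FIRST(C) = { * }.
In F' : = F': F' is at the end, add FOLLOW(F') = { $, (, *, /, =, num }.
In H : F' (: add FIRST(() = { ( }.
In H : F' num: add FIRST(num) = { num }.
Union: FOLLOW(F') = { $, (, *, /, =, num }.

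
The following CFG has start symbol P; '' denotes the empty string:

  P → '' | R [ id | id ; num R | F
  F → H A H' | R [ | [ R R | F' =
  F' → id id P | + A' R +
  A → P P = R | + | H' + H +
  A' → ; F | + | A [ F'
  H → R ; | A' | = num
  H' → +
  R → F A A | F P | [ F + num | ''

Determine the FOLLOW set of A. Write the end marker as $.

{ $, +, ;, =, [, id }

In F → H A H': add FIRST(H') = { + }.
In A' → A [ F': add FIRST([ F') = { [ }.
In R → F A A: add FIRST(A) = { +, ;, =, [, id }.
In R → F A A: A is at the end, add FOLLOW(R) = { $, +, ;, =, [, id }.
Union: FOLLOW(A) = { $, +, ;, =, [, id }.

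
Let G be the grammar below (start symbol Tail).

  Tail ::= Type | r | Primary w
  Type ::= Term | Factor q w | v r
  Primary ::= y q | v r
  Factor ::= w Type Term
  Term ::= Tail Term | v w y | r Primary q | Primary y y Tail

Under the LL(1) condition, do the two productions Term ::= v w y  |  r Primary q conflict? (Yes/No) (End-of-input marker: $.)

No

FIRST(v w y) = { v } and FIRST(r Primary q) = { r }.
The FIRST sets are disjoint and neither alternative is nullable — no conflict.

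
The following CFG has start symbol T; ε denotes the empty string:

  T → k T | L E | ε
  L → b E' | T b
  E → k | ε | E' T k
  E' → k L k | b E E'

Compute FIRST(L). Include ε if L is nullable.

L → b E' contributes {b}.
From L → T b: T nullable, take FIRST(T) ∪ {b} = { b, k }.
Union: FIRST(L) = { b, k }.

{ b, k }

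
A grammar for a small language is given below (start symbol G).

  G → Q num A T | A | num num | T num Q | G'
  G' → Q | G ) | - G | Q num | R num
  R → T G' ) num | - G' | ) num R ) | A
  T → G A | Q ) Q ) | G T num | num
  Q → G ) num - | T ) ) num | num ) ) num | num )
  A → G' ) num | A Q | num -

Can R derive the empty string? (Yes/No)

No nonterminal in this grammar is nullable.
No production of R has an RHS whose symbols are all nullable, so R is not nullable.

No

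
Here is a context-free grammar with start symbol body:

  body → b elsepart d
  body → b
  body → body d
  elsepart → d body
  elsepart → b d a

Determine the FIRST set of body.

body → b elsepart d contributes {b}.
body → b contributes {b}.
From body → body d: add FIRST(body) = { b }.
Union: FIRST(body) = { b }.

{ b }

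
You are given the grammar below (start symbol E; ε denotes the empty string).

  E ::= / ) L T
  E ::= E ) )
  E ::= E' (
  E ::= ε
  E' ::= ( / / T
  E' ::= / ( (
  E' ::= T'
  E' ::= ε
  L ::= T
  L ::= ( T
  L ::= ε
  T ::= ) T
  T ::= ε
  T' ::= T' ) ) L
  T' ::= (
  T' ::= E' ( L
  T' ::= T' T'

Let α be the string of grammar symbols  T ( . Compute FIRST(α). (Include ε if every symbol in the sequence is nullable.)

{ (, ) }

Add FIRST(T)\{ε} = { ) }; T is nullable, continue.
( is a terminal; add {(} and stop.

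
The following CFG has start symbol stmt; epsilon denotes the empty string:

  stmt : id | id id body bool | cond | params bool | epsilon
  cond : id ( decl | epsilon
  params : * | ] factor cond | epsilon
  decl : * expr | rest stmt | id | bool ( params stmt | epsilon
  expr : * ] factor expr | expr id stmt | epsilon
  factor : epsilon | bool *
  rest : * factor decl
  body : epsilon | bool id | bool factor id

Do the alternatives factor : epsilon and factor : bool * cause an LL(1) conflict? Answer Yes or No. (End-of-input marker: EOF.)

FIRST(epsilon) = { epsilon } and FIRST(bool *) = { bool }.
The first alternative is nullable and FOLLOW(factor) = { EOF, *, ], bool, id } shares bool with FIRST of the second — conflict.

Yes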